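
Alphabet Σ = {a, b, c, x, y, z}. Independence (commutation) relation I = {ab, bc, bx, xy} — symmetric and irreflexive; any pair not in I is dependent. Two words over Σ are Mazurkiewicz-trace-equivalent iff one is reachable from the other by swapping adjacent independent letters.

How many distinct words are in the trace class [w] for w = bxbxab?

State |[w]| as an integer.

#0=b has no predecessor
#1=x has no predecessor
#2=b depends on [0:b]
#3=x depends on [1:x]
#4=a depends on [3:x]
#5=b depends on [2:b]
sources: [0:b, 1:x]
N(rest) = Σ N(rest − s) over sources s of rest; N(one piece) = 1:
  size 1 → [4]=1  [5]=1
  size 2 → [2,5]=1  [3,4]=1  [4,5]=2
  size 3 → [0,2,5]=1  [1,3,4]=1  [2,4,5]=3  [3,4,5]=3
  size 4 → [0,2,4,5]=4  [1,3,4,5]=4  [2,3,4,5]=6
  first=0(b) contributes 10
  first=1(x) contributes 10
|[w]| = 20

20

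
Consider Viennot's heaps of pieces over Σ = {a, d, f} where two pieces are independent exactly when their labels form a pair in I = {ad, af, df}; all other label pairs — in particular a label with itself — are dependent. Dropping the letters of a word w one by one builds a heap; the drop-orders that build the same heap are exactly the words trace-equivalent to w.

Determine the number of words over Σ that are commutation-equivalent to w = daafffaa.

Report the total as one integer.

piece 0:d — minimal
piece 1:a — minimal
piece 2:a rests on {1:a}
piece 3:f — minimal
piece 4:f rests on {3:f}
piece 5:f rests on {4:f}
piece 6:a rests on {2:a}
piece 7:a rests on {6:a}
minimal pieces: {0:d, 1:a, 3:f}
ways to finish when only these pieces remain (= sum over removing one remaining piece with nothing left below it):
  1 left: {0}→1  {5}→1  {7}→1
  2 left: {0,5}→2  {0,7}→2  {4,5}→1  {5,7}→2  {6,7}→1
  3 left: {0,4,5}→3  {0,5,7}→6  {0,6,7}→3  {2,6,7}→1  {3,4,5}→1  {4,5,7}→3  {5,6,7}→3
  4 left: {0,2,6,7}→4  {0,3,4,5}→4  {0,4,5,7}→12  {0,5,6,7}→12  {1,2,6,7}→1  {2,5,6,7}→4  {3,4,5,7}→4  {4,5,6,7}→6
  5 left: {0,1,2,6,7}→5  {0,2,5,6,7}→20  {0,3,4,5,7}→20  {0,4,5,6,7}→30  {1,2,5,6,7}→5  {2,4,5,6,7}→10  {3,4,5,6,7}→10
  6 left: {0,1,2,5,6,7}→30  {0,2,4,5,6,7}→60  {0,3,4,5,6,7}→60  {1,2,4,5,6,7}→15  {2,3,4,5,6,7}→20
  placing 0:d first → 35 extensions
  placing 1:a first → 140 extensions
  placing 3:f first → 105 extensions
total linear extensions = 280

280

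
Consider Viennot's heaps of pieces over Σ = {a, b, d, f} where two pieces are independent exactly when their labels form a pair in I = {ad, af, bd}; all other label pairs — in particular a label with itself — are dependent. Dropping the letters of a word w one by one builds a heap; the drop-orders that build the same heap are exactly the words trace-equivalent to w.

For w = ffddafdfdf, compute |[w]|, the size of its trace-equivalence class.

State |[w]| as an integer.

0(f) covers ∅
1(f) covers 0:f
2(d) covers 1:f
3(d) covers 2:d
4(a) covers ∅
5(f) covers 3:d
6(d) covers 5:f
7(f) covers 6:d
8(d) covers 7:f
9(f) covers 8:d
floor of heap: 0:f, 4:a
completions by unplaced set U, small U first (add the entries for U minus each lowest piece of U):
  |U|=1: {4}:1  {9}:1
  |U|=2: {4,9}:2  {8,9}:1
  |U|=3: {4,8,9}:3  {7,8,9}:1
  |U|=4: {4,7,8,9}:4  {6,7,8,9}:1
  |U|=5: {4,6,7,8,9}:5  {5,6,7,8,9}:1
  |U|=6: {3,5,6,7,8,9}:1  {4,5,6,7,8,9}:6
  |U|=7: {2,3,5,6,7,8,9}:1  {3,4,5,6,7,8,9}:7
  |U|=8: {1,2,3,5,6,7,8,9}:1  {2,3,4,5,6,7,8,9}:8
  start at 0(f): 9
  start at 4(a): 1
sum over floor = 10

10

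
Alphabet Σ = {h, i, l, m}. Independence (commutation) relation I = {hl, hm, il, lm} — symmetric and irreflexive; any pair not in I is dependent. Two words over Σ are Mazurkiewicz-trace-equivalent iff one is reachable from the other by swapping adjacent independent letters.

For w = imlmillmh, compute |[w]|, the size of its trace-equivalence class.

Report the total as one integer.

#0=i has no predecessor
#1=m depends on [0:i]
#2=l has no predecessor
#3=m depends on [1:m]
#4=i depends on [3:m]
#5=l depends on [2:l]
#6=l depends on [5:l]
#7=m depends on [4:i]
#8=h depends on [4:i]
sources: [0:i, 2:l]
N(rest) = Σ N(rest − s) over sources s of rest; N(one piece) = 1:
  size 1 → [6]=1  [7]=1  [8]=1
  size 2 → [5,6]=1  [6,7]=2  [6,8]=2  [7,8]=2
  size 3 → [2,5,6]=1  [4,7,8]=2  [5,6,7]=3  [5,6,8]=3  [6,7,8]=6
  size 4 → [2,5,6,7]=4  [2,5,6,8]=4  [3,4,7,8]=2  [4,6,7,8]=8  [5,6,7,8]=12
  size 5 → [1,3,4,7,8]=2  [2,5,6,7,8]=20  [3,4,6,7,8]=10  [4,5,6,7,8]=20
  size 6 → [0,1,3,4,7,8]=2  [1,3,4,6,7,8]=12  [2,4,5,6,7,8]=40  [3,4,5,6,7,8]=30
  size 7 → [0,1,3,4,6,7,8]=14  [1,3,4,5,6,7,8]=42  [2,3,4,5,6,7,8]=70
  first=0(i) contributes 112
  first=2(l) contributes 56
|[w]| = 168

168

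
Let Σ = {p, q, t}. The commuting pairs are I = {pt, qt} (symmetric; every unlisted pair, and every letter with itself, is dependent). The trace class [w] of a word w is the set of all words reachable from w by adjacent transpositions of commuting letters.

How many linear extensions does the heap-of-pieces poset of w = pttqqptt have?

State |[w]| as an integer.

0(p) covers ∅
1(t) covers ∅
2(t) covers 1:t
3(q) covers 0:p
4(q) covers 3:q
5(p) covers 4:q
6(t) covers 2:t
7(t) covers 6:t
floor of heap: 0:p, 1:t
completions by unplaced set U, small U first (add the entries for U minus each lowest piece of U):
  |U|=1: {5}:1  {7}:1
  |U|=2: {4,5}:1  {5,7}:2  {6,7}:1
  |U|=3: {2,6,7}:1  {3,4,5}:1  {4,5,7}:3  {5,6,7}:3
  |U|=4: {0,3,4,5}:1  {1,2,6,7}:1  {2,5,6,7}:4  {3,4,5,7}:4  {4,5,6,7}:6
  |U|=5: {0,3,4,5,7}:5  {1,2,5,6,7}:5  {2,4,5,6,7}:10  {3,4,5,6,7}:10
  |U|=6: {0,3,4,5,6,7}:15  {1,2,4,5,6,7}:15  {2,3,4,5,6,7}:20
  start at 0(p): 35
  start at 1(t): 35
sum over floor = 70

70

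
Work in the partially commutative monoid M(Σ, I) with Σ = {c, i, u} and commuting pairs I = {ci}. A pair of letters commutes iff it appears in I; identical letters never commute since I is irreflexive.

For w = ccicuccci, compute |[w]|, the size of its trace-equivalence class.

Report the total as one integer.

16

#0=c has no predecessor
#1=c depends on [0:c]
#2=i has no predecessor
#3=c depends on [1:c]
#4=u depends on [2:i, 3:c]
#5=c depends on [4:u]
#6=c depends on [5:c]
#7=c depends on [6:c]
#8=i depends on [4:u]
sources: [0:c, 2:i]
N(rest) = Σ N(rest − s) over sources s of rest; N(one piece) = 1:
  size 1 → [7]=1  [8]=1
  size 2 → [6,7]=1  [7,8]=2
  size 3 → [5,6,7]=1  [6,7,8]=3
  size 4 → [5,6,7,8]=4
  size 5 → [4,5,6,7,8]=4
  size 6 → [2,4,5,6,7,8]=4  [3,4,5,6,7,8]=4
  size 7 → [1,3,4,5,6,7,8]=4  [2,3,4,5,6,7,8]=8
  first=0(c) contributes 12
  first=2(i) contributes 4
|[w]| = 16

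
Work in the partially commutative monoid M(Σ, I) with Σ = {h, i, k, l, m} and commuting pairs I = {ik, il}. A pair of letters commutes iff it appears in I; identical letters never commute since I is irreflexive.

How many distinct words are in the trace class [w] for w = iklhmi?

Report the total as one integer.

0(i) covers ∅
1(k) covers ∅
2(l) covers 1:k
3(h) covers 0:i, 2:l
4(m) covers 3:h
5(i) covers 4:m
floor of heap: 0:i, 1:k
completions by unplaced set U, small U first (add the entries for U minus each lowest piece of U):
  |U|=1: {5}:1
  |U|=2: {4,5}:1
  |U|=3: {3,4,5}:1
  |U|=4: {0,3,4,5}:1  {2,3,4,5}:1
  start at 0(i): 1
  start at 1(k): 2
sum over floor = 3

3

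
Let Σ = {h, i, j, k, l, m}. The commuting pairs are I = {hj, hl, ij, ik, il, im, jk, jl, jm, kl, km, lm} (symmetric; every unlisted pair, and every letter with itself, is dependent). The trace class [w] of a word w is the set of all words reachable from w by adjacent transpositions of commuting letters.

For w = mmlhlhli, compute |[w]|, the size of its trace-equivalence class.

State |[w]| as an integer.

56

#0=m has no predecessor
#1=m depends on [0:m]
#2=l has no predecessor
#3=h depends on [1:m]
#4=l depends on [2:l]
#5=h depends on [3:h]
#6=l depends on [4:l]
#7=i depends on [5:h]
sources: [0:m, 2:l]
N(rest) = Σ N(rest − s) over sources s of rest; N(one piece) = 1:
  size 1 → [6]=1  [7]=1
  size 2 → [4,6]=1  [5,7]=1  [6,7]=2
  size 3 → [2,4,6]=1  [3,5,7]=1  [4,6,7]=3  [5,6,7]=3
  size 4 → [1,3,5,7]=1  [2,4,6,7]=4  [3,5,6,7]=4  [4,5,6,7]=6
  size 5 → [0,1,3,5,7]=1  [1,3,5,6,7]=5  [2,4,5,6,7]=10  [3,4,5,6,7]=10
  size 6 → [0,1,3,5,6,7]=6  [1,3,4,5,6,7]=15  [2,3,4,5,6,7]=20
  first=0(m) contributes 35
  first=2(l) contributes 21
|[w]| = 56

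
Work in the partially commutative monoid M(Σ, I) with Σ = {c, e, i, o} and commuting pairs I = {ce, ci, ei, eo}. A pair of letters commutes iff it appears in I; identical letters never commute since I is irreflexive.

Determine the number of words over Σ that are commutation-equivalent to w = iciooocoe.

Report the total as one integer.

27

drop 0:i onto floor
drop 1:c onto floor
drop 2:i onto {0:i}
drop 3:o onto {1:c, 2:i}
drop 4:o onto {3:o}
drop 5:o onto {4:o}
drop 6:c onto {5:o}
drop 7:o onto {6:c}
drop 8:e onto floor
ground layer = {0:i, 1:c, 8:e}
drop-orders for the pieces not yet dropped (sum over which currently-grounded one goes next):
  1 to go: {7} 1  {8} 1
  2 to go: {6,7} 1  {7,8} 2
  3 to go: {5,6,7} 1  {6,7,8} 3
  4 to go: {4,5,6,7} 1  {5,6,7,8} 4
  5 to go: {3,4,5,6,7} 1  {4,5,6,7,8} 5
  6 to go: {1,3,4,5,6,7} 1  {2,3,4,5,6,7} 1  {3,4,5,6,7,8} 6
  7 to go: {0,2,3,4,5,6,7} 1  {1,2,3,4,5,6,7} 2  {1,3,4,5,6,7,8} 7  {2,3,4,5,6,7,8} 7
  if 0:i drops first: 16 orders
  if 1:c drops first: 8 orders
  if 8:e drops first: 3 orders
heap linearizations: 27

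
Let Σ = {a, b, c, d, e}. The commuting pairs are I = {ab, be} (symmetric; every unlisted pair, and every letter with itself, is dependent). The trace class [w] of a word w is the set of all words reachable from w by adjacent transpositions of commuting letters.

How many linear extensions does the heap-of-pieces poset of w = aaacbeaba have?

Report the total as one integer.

10

0(a) covers ∅
1(a) covers 0:a
2(a) covers 1:a
3(c) covers 2:a
4(b) covers 3:c
5(e) covers 3:c
6(a) covers 5:e
7(b) covers 4:b
8(a) covers 6:a
floor of heap: 0:a
completions by unplaced set U, small U first (add the entries for U minus each lowest piece of U):
  |U|=1: {7}:1  {8}:1
  |U|=2: {4,7}:1  {6,8}:1  {7,8}:2
  |U|=3: {4,7,8}:3  {5,6,8}:1  {6,7,8}:3
  |U|=4: {4,6,7,8}:6  {5,6,7,8}:4
  |U|=5: {4,5,6,7,8}:10
  |U|=6: {3,4,5,6,7,8}:10
  |U|=7: {2,3,4,5,6,7,8}:10
  start at 0(a): 10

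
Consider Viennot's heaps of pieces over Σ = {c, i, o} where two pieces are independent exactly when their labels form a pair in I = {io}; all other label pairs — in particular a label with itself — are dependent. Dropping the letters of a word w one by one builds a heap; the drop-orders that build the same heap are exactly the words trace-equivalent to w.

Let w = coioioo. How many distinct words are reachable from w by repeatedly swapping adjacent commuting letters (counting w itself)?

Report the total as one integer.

15

0(c) covers ∅
1(o) covers 0:c
2(i) covers 0:c
3(o) covers 1:o
4(i) covers 2:i
5(o) covers 3:o
6(o) covers 5:o
floor of heap: 0:c
completions by unplaced set U, small U first (add the entries for U minus each lowest piece of U):
  |U|=1: {4}:1  {6}:1
  |U|=2: {2,4}:1  {4,6}:2  {5,6}:1
  |U|=3: {2,4,6}:3  {3,5,6}:1  {4,5,6}:3
  |U|=4: {1,3,5,6}:1  {2,4,5,6}:6  {3,4,5,6}:4
  |U|=5: {1,3,4,5,6}:5  {2,3,4,5,6}:10
  start at 0(c): 15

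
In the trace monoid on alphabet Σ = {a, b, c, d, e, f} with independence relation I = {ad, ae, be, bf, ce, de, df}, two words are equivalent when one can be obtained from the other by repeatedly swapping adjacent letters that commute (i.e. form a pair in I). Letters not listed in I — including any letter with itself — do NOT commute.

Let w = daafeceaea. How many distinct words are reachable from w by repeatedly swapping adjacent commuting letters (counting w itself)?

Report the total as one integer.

95

piece 0:d — minimal
piece 1:a — minimal
piece 2:a rests on {1:a}
piece 3:f rests on {2:a}
piece 4:e rests on {3:f}
piece 5:c rests on {0:d, 3:f}
piece 6:e rests on {4:e}
piece 7:a rests on {5:c}
piece 8:e rests on {6:e}
piece 9:a rests on {7:a}
minimal pieces: {0:d, 1:a}
ways to finish when only these pieces remain (= sum over removing one remaining piece with nothing left below it):
  1 left: {8}→1  {9}→1
  2 left: {6,8}→1  {7,9}→1  {8,9}→2
  3 left: {4,6,8}→1  {5,7,9}→1  {6,8,9}→3  {7,8,9}→3
  4 left: {0,5,7,9}→1  {4,6,8,9}→4  {5,7,8,9}→4  {6,7,8,9}→6
  5 left: {0,5,7,8,9}→5  {4,6,7,8,9}→10  {5,6,7,8,9}→10
  6 left: {0,5,6,7,8,9}→15  {4,5,6,7,8,9}→20
  7 left: {0,4,5,6,7,8,9}→35  {3,4,5,6,7,8,9}→20
  8 left: {0,3,4,5,6,7,8,9}→55  {2,3,4,5,6,7,8,9}→20
  placing 0:d first → 20 extensions
  placing 1:a first → 75 extensions
total linear extensions = 95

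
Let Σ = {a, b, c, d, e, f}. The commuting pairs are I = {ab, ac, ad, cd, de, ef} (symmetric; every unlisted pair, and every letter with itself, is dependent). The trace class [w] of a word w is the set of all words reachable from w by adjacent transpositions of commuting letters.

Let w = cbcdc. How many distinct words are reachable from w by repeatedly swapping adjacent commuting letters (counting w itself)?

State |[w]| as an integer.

drop 0:c onto floor
drop 1:b onto {0:c}
drop 2:c onto {1:b}
drop 3:d onto {1:b}
drop 4:c onto {2:c}
ground layer = {0:c}
drop-orders for the pieces not yet dropped (sum over which currently-grounded one goes next):
  1 to go: {3} 1  {4} 1
  2 to go: {2,4} 1  {3,4} 2
  3 to go: {2,3,4} 3
  if 0:c drops first: 3 orders

3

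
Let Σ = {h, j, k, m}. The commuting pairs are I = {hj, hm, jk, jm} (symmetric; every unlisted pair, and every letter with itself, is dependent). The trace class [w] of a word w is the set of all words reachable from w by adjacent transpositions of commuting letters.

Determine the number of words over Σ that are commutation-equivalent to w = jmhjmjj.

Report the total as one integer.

105

0(j) covers ∅
1(m) covers ∅
2(h) covers ∅
3(j) covers 0:j
4(m) covers 1:m
5(j) covers 3:j
6(j) covers 5:j
floor of heap: 0:j, 1:m, 2:h
completions by unplaced set U, small U first (add the entries for U minus each lowest piece of U):
  |U|=1: {2}:1  {4}:1  {6}:1
  |U|=2: {1,4}:1  {2,4}:2  {2,6}:2  {4,6}:2  {5,6}:1
  |U|=3: {1,2,4}:3  {1,4,6}:3  {2,4,6}:6  {2,5,6}:3  {3,5,6}:1  {4,5,6}:3
  |U|=4: {0,3,5,6}:1  {1,2,4,6}:12  {1,4,5,6}:6  {2,3,5,6}:4  {2,4,5,6}:12  {3,4,5,6}:4
  |U|=5: {0,2,3,5,6}:5  {0,3,4,5,6}:5  {1,2,4,5,6}:30  {1,3,4,5,6}:10  {2,3,4,5,6}:20
  start at 0(j): 60
  start at 1(m): 30
  start at 2(h): 15
sum over floor = 105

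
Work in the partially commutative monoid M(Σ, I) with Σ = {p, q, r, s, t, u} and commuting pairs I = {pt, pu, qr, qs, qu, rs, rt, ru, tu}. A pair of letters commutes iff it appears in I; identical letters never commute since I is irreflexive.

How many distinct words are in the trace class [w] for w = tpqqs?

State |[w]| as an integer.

6

#0=t has no predecessor
#1=p has no predecessor
#2=q depends on [0:t, 1:p]
#3=q depends on [2:q]
#4=s depends on [0:t, 1:p]
sources: [0:t, 1:p]
N(rest) = Σ N(rest − s) over sources s of rest; N(one piece) = 1:
  size 1 → [3]=1  [4]=1
  size 2 → [2,3]=1  [3,4]=2
  size 3 → [2,3,4]=3
  first=0(t) contributes 3
  first=1(p) contributes 3
|[w]| = 6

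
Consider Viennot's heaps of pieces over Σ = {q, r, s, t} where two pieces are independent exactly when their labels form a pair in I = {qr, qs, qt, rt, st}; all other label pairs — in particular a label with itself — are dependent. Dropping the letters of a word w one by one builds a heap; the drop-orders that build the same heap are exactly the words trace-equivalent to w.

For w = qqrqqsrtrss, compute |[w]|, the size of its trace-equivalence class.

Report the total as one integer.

2310

0(q) covers ∅
1(q) covers 0:q
2(r) covers ∅
3(q) covers 1:q
4(q) covers 3:q
5(s) covers 2:r
6(r) covers 5:s
7(t) covers ∅
8(r) covers 6:r
9(s) covers 8:r
10(s) covers 9:s
floor of heap: 0:q, 2:r, 7:t
completions by unplaced set U, small U first (add the entries for U minus each lowest piece of U):
  |U|=1: {4}:1  {7}:1  {10}:1
  |U|=2: {3,4}:1  {4,7}:2  {4,10}:2  {7,10}:2  {9,10}:1
  |U|=3: {1,3,4}:1  {3,4,7}:3  {3,4,10}:3  {4,7,10}:6  {4,9,10}:3  {7,9,10}:3  {8,9,10}:1
  |U|=4: {0,1,3,4}:1  {1,3,4,7}:4  {1,3,4,10}:4  {3,4,7,10}:12  {3,4,9,10}:6  {4,7,9,10}:12  {4,8,9,10}:4  {6,8,9,10}:1  {7,8,9,10}:4
  |U|=5: {0,1,3,4,7}:5  {0,1,3,4,10}:5  {1,3,4,7,10}:20  {1,3,4,9,10}:10  {3,4,7,9,10}:30  {3,4,8,9,10}:10  {4,6,8,9,10}:5  {4,7,8,9,10}:20  {5,6,8,9,10}:1  {6,7,8,9,10}:5
  |U|=6: {0,1,3,4,7,10}:30  {0,1,3,4,9,10}:15  {1,3,4,7,9,10}:60  {1,3,4,8,9,10}:20  {2,5,6,8,9,10}:1  {3,4,6,8,9,10}:15  {3,4,7,8,9,10}:60  {4,5,6,8,9,10}:6  {4,6,7,8,9,10}:30  {5,6,7,8,9,10}:6
  |U|=7: {0,1,3,4,7,9,10}:105  {0,1,3,4,8,9,10}:35  {1,3,4,6,8,9,10}:35  {1,3,4,7,8,9,10}:140  {2,4,5,6,8,9,10}:7  {2,5,6,7,8,9,10}:7  {3,4,5,6,8,9,10}:21  {3,4,6,7,8,9,10}:105  {4,5,6,7,8,9,10}:42
  |U|=8: {0,1,3,4,6,8,9,10}:70  {0,1,3,4,7,8,9,10}:280  {1,3,4,5,6,8,9,10}:56  {1,3,4,6,7,8,9,10}:280  {2,3,4,5,6,8,9,10}:28  {2,4,5,6,7,8,9,10}:56  {3,4,5,6,7,8,9,10}:168
  |U|=9: {0,1,3,4,5,6,8,9,10}:126  {0,1,3,4,6,7,8,9,10}:630  {1,2,3,4,5,6,8,9,10}:84  {1,3,4,5,6,7,8,9,10}:504  {2,3,4,5,6,7,8,9,10}:252
  start at 0(q): 840
  start at 2(r): 1260
  start at 7(t): 210
sum over floor = 2310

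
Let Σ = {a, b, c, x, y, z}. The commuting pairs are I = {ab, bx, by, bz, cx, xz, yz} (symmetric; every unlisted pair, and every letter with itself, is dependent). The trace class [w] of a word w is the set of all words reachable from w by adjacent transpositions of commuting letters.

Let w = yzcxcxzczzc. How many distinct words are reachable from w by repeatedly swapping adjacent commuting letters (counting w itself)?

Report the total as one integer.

#0=y has no predecessor
#1=z has no predecessor
#2=c depends on [0:y, 1:z]
#3=x depends on [0:y]
#4=c depends on [2:c]
#5=x depends on [3:x]
#6=z depends on [4:c]
#7=c depends on [6:z]
#8=z depends on [7:c]
#9=z depends on [8:z]
#10=c depends on [9:z]
sources: [0:y, 1:z]
N(rest) = Σ N(rest − s) over sources s of rest; N(one piece) = 1:
  size 1 → [5]=1  [10]=1
  size 2 → [3,5]=1  [5,10]=2  [9,10]=1
  size 3 → [3,5,10]=3  [5,9,10]=3  [8,9,10]=1
  size 4 → [3,5,9,10]=6  [5,8,9,10]=4  [7,8,9,10]=1
  size 5 → [3,5,8,9,10]=10  [5,7,8,9,10]=5  [6,7,8,9,10]=1
  size 6 → [3,5,7,8,9,10]=15  [4,6,7,8,9,10]=1  [5,6,7,8,9,10]=6
  size 7 → [2,4,6,7,8,9,10]=1  [3,5,6,7,8,9,10]=21  [4,5,6,7,8,9,10]=7
  size 8 → [1,2,4,6,7,8,9,10]=1  [2,4,5,6,7,8,9,10]=8  [3,4,5,6,7,8,9,10]=28
  size 9 → [1,2,4,5,6,7,8,9,10]=9  [2,3,4,5,6,7,8,9,10]=36
  first=0(y) contributes 45
  first=1(z) contributes 36
|[w]| = 81

81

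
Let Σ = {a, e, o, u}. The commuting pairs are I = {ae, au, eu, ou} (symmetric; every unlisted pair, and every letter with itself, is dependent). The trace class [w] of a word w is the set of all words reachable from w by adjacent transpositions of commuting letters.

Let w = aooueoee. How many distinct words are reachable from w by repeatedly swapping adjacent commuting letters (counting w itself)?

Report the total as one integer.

piece 0:a — minimal
piece 1:o rests on {0:a}
piece 2:o rests on {1:o}
piece 3:u — minimal
piece 4:e rests on {2:o}
piece 5:o rests on {4:e}
piece 6:e rests on {5:o}
piece 7:e rests on {6:e}
minimal pieces: {0:a, 3:u}
ways to finish when only these pieces remain (= sum over removing one remaining piece with nothing left below it):
  1 left: {3}→1  {7}→1
  2 left: {3,7}→2  {6,7}→1
  3 left: {3,6,7}→3  {5,6,7}→1
  4 left: {3,5,6,7}→4  {4,5,6,7}→1
  5 left: {2,4,5,6,7}→1  {3,4,5,6,7}→5
  6 left: {1,2,4,5,6,7}→1  {2,3,4,5,6,7}→6
  placing 0:a first → 7 extensions
  placing 3:u first → 1 extensions
total linear extensions = 8

8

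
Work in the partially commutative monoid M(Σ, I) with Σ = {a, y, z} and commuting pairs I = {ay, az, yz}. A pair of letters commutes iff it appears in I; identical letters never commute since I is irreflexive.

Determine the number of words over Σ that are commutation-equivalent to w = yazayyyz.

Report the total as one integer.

420

piece 0:y — minimal
piece 1:a — minimal
piece 2:z — minimal
piece 3:a rests on {1:a}
piece 4:y rests on {0:y}
piece 5:y rests on {4:y}
piece 6:y rests on {5:y}
piece 7:z rests on {2:z}
minimal pieces: {0:y, 1:a, 2:z}
ways to finish when only these pieces remain (= sum over removing one remaining piece with nothing left below it):
  1 left: {3}→1  {6}→1  {7}→1
  2 left: {1,3}→1  {2,7}→1  {3,6}→2  {3,7}→2  {5,6}→1  {6,7}→2
  3 left: {1,3,6}→3  {1,3,7}→3  {2,3,7}→3  {2,6,7}→3  {3,5,6}→3  {3,6,7}→6  {4,5,6}→1  {5,6,7}→3
  4 left: {0,4,5,6}→1  {1,2,3,7}→6  {1,3,5,6}→6  {1,3,6,7}→12  {2,3,6,7}→12  {2,5,6,7}→6  {3,4,5,6}→4  {3,5,6,7}→12  {4,5,6,7}→4
  5 left: {0,3,4,5,6}→5  {0,4,5,6,7}→5  {1,2,3,6,7}→30  {1,3,4,5,6}→10  {1,3,5,6,7}→30  {2,3,5,6,7}→30  {2,4,5,6,7}→10  {3,4,5,6,7}→20
  6 left: {0,1,3,4,5,6}→15  {0,2,4,5,6,7}→15  {0,3,4,5,6,7}→30  {1,2,3,5,6,7}→90  {1,3,4,5,6,7}→60  {2,3,4,5,6,7}→60
  placing 0:y first → 210 extensions
  placing 1:a first → 105 extensions
  placing 2:z first → 105 extensions
total linear extensions = 420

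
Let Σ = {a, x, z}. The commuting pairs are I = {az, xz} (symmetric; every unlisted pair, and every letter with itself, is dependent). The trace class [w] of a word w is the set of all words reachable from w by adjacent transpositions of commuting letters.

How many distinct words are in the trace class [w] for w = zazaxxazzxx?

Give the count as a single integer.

drop 0:z onto floor
drop 1:a onto floor
drop 2:z onto {0:z}
drop 3:a onto {1:a}
drop 4:x onto {3:a}
drop 5:x onto {4:x}
drop 6:a onto {5:x}
drop 7:z onto {2:z}
drop 8:z onto {7:z}
drop 9:x onto {6:a}
drop 10:x onto {9:x}
ground layer = {0:z, 1:a}
drop-orders for the pieces not yet dropped (sum over which currently-grounded one goes next):
  1 to go: {8} 1  {10} 1
  2 to go: {7,8} 1  {8,10} 2  {9,10} 1
  3 to go: {2,7,8} 1  {6,9,10} 1  {7,8,10} 3  {8,9,10} 3
  4 to go: {0,2,7,8} 1  {2,7,8,10} 4  {5,6,9,10} 1  {6,8,9,10} 4  {7,8,9,10} 6
  5 to go: {0,2,7,8,10} 5  {2,7,8,9,10} 10  {4,5,6,9,10} 1  {5,6,8,9,10} 5  {6,7,8,9,10} 10
  6 to go: {0,2,7,8,9,10} 15  {2,6,7,8,9,10} 20  {3,4,5,6,9,10} 1  {4,5,6,8,9,10} 6  {5,6,7,8,9,10} 15
  7 to go: {0,2,6,7,8,9,10} 35  {1,3,4,5,6,9,10} 1  {2,5,6,7,8,9,10} 35  {3,4,5,6,8,9,10} 7  {4,5,6,7,8,9,10} 21
  8 to go: {0,2,5,6,7,8,9,10} 70  {1,3,4,5,6,8,9,10} 8  {2,4,5,6,7,8,9,10} 56  {3,4,5,6,7,8,9,10} 28
  9 to go: {0,2,4,5,6,7,8,9,10} 126  {1,3,4,5,6,7,8,9,10} 36  {2,3,4,5,6,7,8,9,10} 84
  if 0:z drops first: 120 orders
  if 1:a drops first: 210 orders
heap linearizations: 330

330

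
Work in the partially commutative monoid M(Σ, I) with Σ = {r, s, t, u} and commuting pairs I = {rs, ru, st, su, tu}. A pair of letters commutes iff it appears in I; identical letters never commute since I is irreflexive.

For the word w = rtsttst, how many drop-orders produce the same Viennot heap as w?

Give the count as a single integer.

21

0(r) covers ∅
1(t) covers 0:r
2(s) covers ∅
3(t) covers 1:t
4(t) covers 3:t
5(s) covers 2:s
6(t) covers 4:t
floor of heap: 0:r, 2:s
completions by unplaced set U, small U first (add the entries for U minus each lowest piece of U):
  |U|=1: {5}:1  {6}:1
  |U|=2: {2,5}:1  {4,6}:1  {5,6}:2
  |U|=3: {2,5,6}:3  {3,4,6}:1  {4,5,6}:3
  |U|=4: {1,3,4,6}:1  {2,4,5,6}:6  {3,4,5,6}:4
  |U|=5: {0,1,3,4,6}:1  {1,3,4,5,6}:5  {2,3,4,5,6}:10
  start at 0(r): 15
  start at 2(s): 6
sum over floor = 21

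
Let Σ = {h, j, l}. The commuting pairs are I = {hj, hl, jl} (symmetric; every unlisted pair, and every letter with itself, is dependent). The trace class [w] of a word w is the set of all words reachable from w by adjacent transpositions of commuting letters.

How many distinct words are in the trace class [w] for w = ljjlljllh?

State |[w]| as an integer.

piece 0:l — minimal
piece 1:j — minimal
piece 2:j rests on {1:j}
piece 3:l rests on {0:l}
piece 4:l rests on {3:l}
piece 5:j rests on {2:j}
piece 6:l rests on {4:l}
piece 7:l rests on {6:l}
piece 8:h — minimal
minimal pieces: {0:l, 1:j, 8:h}
ways to finish when only these pieces remain (= sum over removing one remaining piece with nothing left below it):
  1 left: {5}→1  {7}→1  {8}→1
  2 left: {2,5}→1  {5,7}→2  {5,8}→2  {6,7}→1  {7,8}→2
  3 left: {1,2,5}→1  {2,5,7}→3  {2,5,8}→3  {4,6,7}→1  {5,6,7}→3  {5,7,8}→6  {6,7,8}→3
  4 left: {1,2,5,7}→4  {1,2,5,8}→4  {2,5,6,7}→6  {2,5,7,8}→12  {3,4,6,7}→1  {4,5,6,7}→4  {4,6,7,8}→4  {5,6,7,8}→12
  5 left: {0,3,4,6,7}→1  {1,2,5,6,7}→10  {1,2,5,7,8}→20  {2,4,5,6,7}→10  {2,5,6,7,8}→30  {3,4,5,6,7}→5  {3,4,6,7,8}→5  {4,5,6,7,8}→20
  6 left: {0,3,4,5,6,7}→6  {0,3,4,6,7,8}→6  {1,2,4,5,6,7}→20  {1,2,5,6,7,8}→60  {2,3,4,5,6,7}→15  {2,4,5,6,7,8}→60  {3,4,5,6,7,8}→30
  7 left: {0,2,3,4,5,6,7}→21  {0,3,4,5,6,7,8}→42  {1,2,3,4,5,6,7}→35  {1,2,4,5,6,7,8}→140  {2,3,4,5,6,7,8}→105
  placing 0:l first → 280 extensions
  placing 1:j first → 168 extensions
  placing 8:h first → 56 extensions
total linear extensions = 504

504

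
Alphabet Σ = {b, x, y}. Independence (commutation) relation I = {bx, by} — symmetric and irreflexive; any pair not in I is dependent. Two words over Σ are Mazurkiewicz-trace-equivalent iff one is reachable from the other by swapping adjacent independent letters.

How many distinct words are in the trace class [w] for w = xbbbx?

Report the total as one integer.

0(x) covers ∅
1(b) covers ∅
2(b) covers 1:b
3(b) covers 2:b
4(x) covers 0:x
floor of heap: 0:x, 1:b
completions by unplaced set U, small U first (add the entries for U minus each lowest piece of U):
  |U|=1: {3}:1  {4}:1
  |U|=2: {0,4}:1  {2,3}:1  {3,4}:2
  |U|=3: {0,3,4}:3  {1,2,3}:1  {2,3,4}:3
  start at 0(x): 4
  start at 1(b): 6
sum over floor = 10

10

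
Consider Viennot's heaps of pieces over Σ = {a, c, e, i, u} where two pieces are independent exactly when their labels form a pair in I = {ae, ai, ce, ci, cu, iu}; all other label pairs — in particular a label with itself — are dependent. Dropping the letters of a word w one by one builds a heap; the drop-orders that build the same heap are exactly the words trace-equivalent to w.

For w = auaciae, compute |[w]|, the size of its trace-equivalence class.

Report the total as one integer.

18

0(a) covers ∅
1(u) covers 0:a
2(a) covers 1:u
3(c) covers 2:a
4(i) covers ∅
5(a) covers 3:c
6(e) covers 1:u, 4:i
floor of heap: 0:a, 4:i
completions by unplaced set U, small U first (add the entries for U minus each lowest piece of U):
  |U|=1: {5}:1  {6}:1
  |U|=2: {3,5}:1  {4,6}:1  {5,6}:2
  |U|=3: {2,3,5}:1  {3,5,6}:3  {4,5,6}:3
  |U|=4: {2,3,5,6}:4  {3,4,5,6}:6
  |U|=5: {1,2,3,5,6}:4  {2,3,4,5,6}:10
  start at 0(a): 14
  start at 4(i): 4
sum over floor = 18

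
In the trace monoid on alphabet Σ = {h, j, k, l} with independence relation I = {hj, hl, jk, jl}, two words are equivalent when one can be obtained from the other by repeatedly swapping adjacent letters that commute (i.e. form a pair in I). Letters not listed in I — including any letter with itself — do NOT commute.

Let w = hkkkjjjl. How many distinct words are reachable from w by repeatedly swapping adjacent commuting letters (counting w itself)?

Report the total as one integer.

piece 0:h — minimal
piece 1:k rests on {0:h}
piece 2:k rests on {1:k}
piece 3:k rests on {2:k}
piece 4:j — minimal
piece 5:j rests on {4:j}
piece 6:j rests on {5:j}
piece 7:l rests on {3:k}
minimal pieces: {0:h, 4:j}
ways to finish when only these pieces remain (= sum over removing one remaining piece with nothing left below it):
  1 left: {6}→1  {7}→1
  2 left: {3,7}→1  {5,6}→1  {6,7}→2
  3 left: {2,3,7}→1  {3,6,7}→3  {4,5,6}→1  {5,6,7}→3
  4 left: {1,2,3,7}→1  {2,3,6,7}→4  {3,5,6,7}→6  {4,5,6,7}→4
  5 left: {0,1,2,3,7}→1  {1,2,3,6,7}→5  {2,3,5,6,7}→10  {3,4,5,6,7}→10
  6 left: {0,1,2,3,6,7}→6  {1,2,3,5,6,7}→15  {2,3,4,5,6,7}→20
  placing 0:h first → 35 extensions
  placing 4:j first → 21 extensions
total linear extensions = 56

56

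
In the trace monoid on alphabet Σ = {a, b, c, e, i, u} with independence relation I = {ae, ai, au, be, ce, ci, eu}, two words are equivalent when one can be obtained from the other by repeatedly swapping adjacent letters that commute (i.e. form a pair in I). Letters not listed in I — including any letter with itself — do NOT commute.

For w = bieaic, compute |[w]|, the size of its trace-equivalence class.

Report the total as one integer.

drop 0:b onto floor
drop 1:i onto {0:b}
drop 2:e onto {1:i}
drop 3:a onto {0:b}
drop 4:i onto {2:e}
drop 5:c onto {3:a}
ground layer = {0:b}
drop-orders for the pieces not yet dropped (sum over which currently-grounded one goes next):
  1 to go: {4} 1  {5} 1
  2 to go: {2,4} 1  {3,5} 1  {4,5} 2
  3 to go: {1,2,4} 1  {2,4,5} 3  {3,4,5} 3
  4 to go: {1,2,4,5} 4  {2,3,4,5} 6
  if 0:b drops first: 10 orders

10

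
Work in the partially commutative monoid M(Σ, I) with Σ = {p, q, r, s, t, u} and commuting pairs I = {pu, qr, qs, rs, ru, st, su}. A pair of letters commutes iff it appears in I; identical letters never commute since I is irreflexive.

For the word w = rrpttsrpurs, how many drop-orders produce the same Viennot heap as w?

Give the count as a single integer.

44

drop 0:r onto floor
drop 1:r onto {0:r}
drop 2:p onto {1:r}
drop 3:t onto {2:p}
drop 4:t onto {3:t}
drop 5:s onto {2:p}
drop 6:r onto {4:t}
drop 7:p onto {5:s, 6:r}
drop 8:u onto {4:t}
drop 9:r onto {7:p}
drop 10:s onto {7:p}
ground layer = {0:r}
drop-orders for the pieces not yet dropped (sum over which currently-grounded one goes next):
  1 to go: {8} 1  {9} 1  {10} 1
  2 to go: {8,9} 2  {8,10} 2  {9,10} 2
  3 to go: {7,9,10} 2  {8,9,10} 6
  4 to go: {5,7,9,10} 2  {6,7,9,10} 2  {7,8,9,10} 8
  5 to go: {5,6,7,9,10} 4  {5,7,8,9,10} 10  {6,7,8,9,10} 10
  6 to go: {4,6,7,8,9,10} 10  {5,6,7,8,9,10} 24
  7 to go: {3,4,6,7,8,9,10} 10  {4,5,6,7,8,9,10} 34
  8 to go: {3,4,5,6,7,8,9,10} 44
  9 to go: {2,3,4,5,6,7,8,9,10} 44
  if 0:r drops first: 44 orders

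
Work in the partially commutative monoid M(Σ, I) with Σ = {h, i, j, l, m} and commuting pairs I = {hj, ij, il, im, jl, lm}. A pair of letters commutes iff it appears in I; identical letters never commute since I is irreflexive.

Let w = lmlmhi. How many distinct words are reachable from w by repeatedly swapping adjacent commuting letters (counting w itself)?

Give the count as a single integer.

drop 0:l onto floor
drop 1:m onto floor
drop 2:l onto {0:l}
drop 3:m onto {1:m}
drop 4:h onto {2:l, 3:m}
drop 5:i onto {4:h}
ground layer = {0:l, 1:m}
drop-orders for the pieces not yet dropped (sum over which currently-grounded one goes next):
  1 to go: {5} 1
  2 to go: {4,5} 1
  3 to go: {2,4,5} 1  {3,4,5} 1
  4 to go: {0,2,4,5} 1  {1,3,4,5} 1  {2,3,4,5} 2
  if 0:l drops first: 3 orders
  if 1:m drops first: 3 orders
heap linearizations: 6

6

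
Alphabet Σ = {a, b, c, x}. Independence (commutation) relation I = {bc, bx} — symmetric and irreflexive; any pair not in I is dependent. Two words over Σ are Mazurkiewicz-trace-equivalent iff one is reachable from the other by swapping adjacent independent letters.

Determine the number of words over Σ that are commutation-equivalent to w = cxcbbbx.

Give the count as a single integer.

#0=c has no predecessor
#1=x depends on [0:c]
#2=c depends on [1:x]
#3=b has no predecessor
#4=b depends on [3:b]
#5=b depends on [4:b]
#6=x depends on [2:c]
sources: [0:c, 3:b]
N(rest) = Σ N(rest − s) over sources s of rest; N(one piece) = 1:
  size 1 → [5]=1  [6]=1
  size 2 → [2,6]=1  [4,5]=1  [5,6]=2
  size 3 → [1,2,6]=1  [2,5,6]=3  [3,4,5]=1  [4,5,6]=3
  size 4 → [0,1,2,6]=1  [1,2,5,6]=4  [2,4,5,6]=6  [3,4,5,6]=4
  size 5 → [0,1,2,5,6]=5  [1,2,4,5,6]=10  [2,3,4,5,6]=10
  first=0(c) contributes 20
  first=3(b) contributes 15
|[w]| = 35

35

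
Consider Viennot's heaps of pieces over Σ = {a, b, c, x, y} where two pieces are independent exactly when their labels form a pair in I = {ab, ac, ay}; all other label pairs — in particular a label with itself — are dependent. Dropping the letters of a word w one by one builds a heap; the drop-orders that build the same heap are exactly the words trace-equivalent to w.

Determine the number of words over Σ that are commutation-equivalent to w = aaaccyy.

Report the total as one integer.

#0=a has no predecessor
#1=a depends on [0:a]
#2=a depends on [1:a]
#3=c has no predecessor
#4=c depends on [3:c]
#5=y depends on [4:c]
#6=y depends on [5:y]
sources: [0:a, 3:c]
N(rest) = Σ N(rest − s) over sources s of rest; N(one piece) = 1:
  size 1 → [2]=1  [6]=1
  size 2 → [1,2]=1  [2,6]=2  [5,6]=1
  size 3 → [0,1,2]=1  [1,2,6]=3  [2,5,6]=3  [4,5,6]=1
  size 4 → [0,1,2,6]=4  [1,2,5,6]=6  [2,4,5,6]=4  [3,4,5,6]=1
  size 5 → [0,1,2,5,6]=10  [1,2,4,5,6]=10  [2,3,4,5,6]=5
  first=0(a) contributes 15
  first=3(c) contributes 20
|[w]| = 35

35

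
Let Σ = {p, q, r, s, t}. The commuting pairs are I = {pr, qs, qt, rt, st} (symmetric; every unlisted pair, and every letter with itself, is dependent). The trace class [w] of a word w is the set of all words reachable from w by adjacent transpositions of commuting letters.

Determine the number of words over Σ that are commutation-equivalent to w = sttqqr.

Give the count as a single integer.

#0=s has no predecessor
#1=t has no predecessor
#2=t depends on [1:t]
#3=q has no predecessor
#4=q depends on [3:q]
#5=r depends on [0:s, 4:q]
sources: [0:s, 1:t, 3:q]
N(rest) = Σ N(rest − s) over sources s of rest; N(one piece) = 1:
  size 1 → [2]=1  [5]=1
  size 2 → [0,5]=1  [1,2]=1  [2,5]=2  [4,5]=1
  size 3 → [0,2,5]=3  [0,4,5]=2  [1,2,5]=3  [2,4,5]=3  [3,4,5]=1
  size 4 → [0,1,2,5]=6  [0,2,4,5]=8  [0,3,4,5]=3  [1,2,4,5]=6  [2,3,4,5]=4
  first=0(s) contributes 10
  first=1(t) contributes 15
  first=3(q) contributes 20
|[w]| = 45

45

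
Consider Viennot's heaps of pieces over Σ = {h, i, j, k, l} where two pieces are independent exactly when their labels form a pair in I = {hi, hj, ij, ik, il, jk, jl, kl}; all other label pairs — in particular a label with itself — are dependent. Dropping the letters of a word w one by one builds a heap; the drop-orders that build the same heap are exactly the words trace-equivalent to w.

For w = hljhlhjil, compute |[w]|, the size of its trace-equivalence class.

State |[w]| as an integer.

0(h) covers ∅
1(l) covers 0:h
2(j) covers ∅
3(h) covers 1:l
4(l) covers 3:h
5(h) covers 4:l
6(j) covers 2:j
7(i) covers ∅
8(l) covers 5:h
floor of heap: 0:h, 2:j, 7:i
completions by unplaced set U, small U first (add the entries for U minus each lowest piece of U):
  |U|=1: {6}:1  {7}:1  {8}:1
  |U|=2: {2,6}:1  {5,8}:1  {6,7}:2  {6,8}:2  {7,8}:2
  |U|=3: {2,6,7}:3  {2,6,8}:3  {4,5,8}:1  {5,6,8}:3  {5,7,8}:3  {6,7,8}:6
  |U|=4: {2,5,6,8}:6  {2,6,7,8}:12  {3,4,5,8}:1  {4,5,6,8}:4  {4,5,7,8}:4  {5,6,7,8}:12
  |U|=5: {1,3,4,5,8}:1  {2,4,5,6,8}:10  {2,5,6,7,8}:30  {3,4,5,6,8}:5  {3,4,5,7,8}:5  {4,5,6,7,8}:20
  |U|=6: {0,1,3,4,5,8}:1  {1,3,4,5,6,8}:6  {1,3,4,5,7,8}:6  {2,3,4,5,6,8}:15  {2,4,5,6,7,8}:60  {3,4,5,6,7,8}:30
  |U|=7: {0,1,3,4,5,6,8}:7  {0,1,3,4,5,7,8}:7  {1,2,3,4,5,6,8}:21  {1,3,4,5,6,7,8}:42  {2,3,4,5,6,7,8}:105
  start at 0(h): 168
  start at 2(j): 56
  start at 7(i): 28
sum over floor = 252

252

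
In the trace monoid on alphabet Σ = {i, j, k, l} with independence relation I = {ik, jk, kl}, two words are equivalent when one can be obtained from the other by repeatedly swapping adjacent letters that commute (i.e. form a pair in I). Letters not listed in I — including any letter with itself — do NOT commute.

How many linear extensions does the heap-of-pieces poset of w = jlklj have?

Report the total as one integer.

5

piece 0:j — minimal
piece 1:l rests on {0:j}
piece 2:k — minimal
piece 3:l rests on {1:l}
piece 4:j rests on {3:l}
minimal pieces: {0:j, 2:k}
ways to finish when only these pieces remain (= sum over removing one remaining piece with nothing left below it):
  1 left: {2}→1  {4}→1
  2 left: {2,4}→2  {3,4}→1
  3 left: {1,3,4}→1  {2,3,4}→3
  placing 0:j first → 4 extensions
  placing 2:k first → 1 extensions
total linear extensions = 5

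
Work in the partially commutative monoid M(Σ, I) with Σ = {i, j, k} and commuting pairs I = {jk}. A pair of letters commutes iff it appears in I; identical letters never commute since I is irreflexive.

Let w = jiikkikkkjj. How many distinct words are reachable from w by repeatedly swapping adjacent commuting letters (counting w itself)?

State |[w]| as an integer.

#0=j has no predecessor
#1=i depends on [0:j]
#2=i depends on [1:i]
#3=k depends on [2:i]
#4=k depends on [3:k]
#5=i depends on [4:k]
#6=k depends on [5:i]
#7=k depends on [6:k]
#8=k depends on [7:k]
#9=j depends on [5:i]
#10=j depends on [9:j]
sources: [0:j]
N(rest) = Σ N(rest − s) over sources s of rest; N(one piece) = 1:
  size 1 → [8]=1  [10]=1
  size 2 → [7,8]=1  [8,10]=2  [9,10]=1
  size 3 → [6,7,8]=1  [7,8,10]=3  [8,9,10]=3
  size 4 → [6,7,8,10]=4  [7,8,9,10]=6
  size 5 → [6,7,8,9,10]=10
  size 6 → [5,6,7,8,9,10]=10
  size 7 → [4,5,6,7,8,9,10]=10
  size 8 → [3,4,5,6,7,8,9,10]=10
  size 9 → [2,3,4,5,6,7,8,9,10]=10
  first=0(j) contributes 10

10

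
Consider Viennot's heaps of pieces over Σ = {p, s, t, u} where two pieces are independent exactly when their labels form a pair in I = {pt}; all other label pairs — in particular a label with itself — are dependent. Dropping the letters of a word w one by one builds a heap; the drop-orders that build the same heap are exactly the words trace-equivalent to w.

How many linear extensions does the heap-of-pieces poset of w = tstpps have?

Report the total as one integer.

3

#0=t has no predecessor
#1=s depends on [0:t]
#2=t depends on [1:s]
#3=p depends on [1:s]
#4=p depends on [3:p]
#5=s depends on [2:t, 4:p]
sources: [0:t]
N(rest) = Σ N(rest − s) over sources s of rest; N(one piece) = 1:
  size 1 → [5]=1
  size 2 → [2,5]=1  [4,5]=1
  size 3 → [2,4,5]=2  [3,4,5]=1
  size 4 → [2,3,4,5]=3
  first=0(t) contributes 3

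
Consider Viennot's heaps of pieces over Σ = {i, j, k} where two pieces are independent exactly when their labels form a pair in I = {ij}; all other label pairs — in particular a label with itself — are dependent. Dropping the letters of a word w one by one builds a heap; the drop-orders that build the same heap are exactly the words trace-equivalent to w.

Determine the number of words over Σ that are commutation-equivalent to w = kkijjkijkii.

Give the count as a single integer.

piece 0:k — minimal
piece 1:k rests on {0:k}
piece 2:i rests on {1:k}
piece 3:j rests on {1:k}
piece 4:j rests on {3:j}
piece 5:k rests on {2:i, 4:j}
piece 6:i rests on {5:k}
piece 7:j rests on {5:k}
piece 8:k rests on {6:i, 7:j}
piece 9:i rests on {8:k}
piece 10:i rests on {9:i}
minimal pieces: {0:k}
ways to finish when only these pieces remain (= sum over removing one remaining piece with nothing left below it):
  1 left: {10}→1
  2 left: {9,10}→1
  3 left: {8,9,10}→1
  4 left: {6,8,9,10}→1  {7,8,9,10}→1
  5 left: {6,7,8,9,10}→2
  6 left: {5,6,7,8,9,10}→2
  7 left: {2,5,6,7,8,9,10}→2  {4,5,6,7,8,9,10}→2
  8 left: {2,4,5,6,7,8,9,10}→4  {3,4,5,6,7,8,9,10}→2
  9 left: {2,3,4,5,6,7,8,9,10}→6
  placing 0:k first → 6 extensions

6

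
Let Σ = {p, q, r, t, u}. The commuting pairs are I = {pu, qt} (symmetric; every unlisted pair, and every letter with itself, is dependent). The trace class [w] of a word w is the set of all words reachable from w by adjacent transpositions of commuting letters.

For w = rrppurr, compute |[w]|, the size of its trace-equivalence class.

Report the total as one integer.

3

piece 0:r — minimal
piece 1:r rests on {0:r}
piece 2:p rests on {1:r}
piece 3:p rests on {2:p}
piece 4:u rests on {1:r}
piece 5:r rests on {3:p, 4:u}
piece 6:r rests on {5:r}
minimal pieces: {0:r}
ways to finish when only these pieces remain (= sum over removing one remaining piece with nothing left below it):
  1 left: {6}→1
  2 left: {5,6}→1
  3 left: {3,5,6}→1  {4,5,6}→1
  4 left: {2,3,5,6}→1  {3,4,5,6}→2
  5 left: {2,3,4,5,6}→3
  placing 0:r first → 3 extensions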